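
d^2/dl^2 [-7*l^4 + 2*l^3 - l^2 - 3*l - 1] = -84*l^2 + 12*l - 2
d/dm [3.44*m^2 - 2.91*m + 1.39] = 6.88*m - 2.91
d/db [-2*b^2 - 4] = -4*b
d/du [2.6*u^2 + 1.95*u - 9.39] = 5.2*u + 1.95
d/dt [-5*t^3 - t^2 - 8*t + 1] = -15*t^2 - 2*t - 8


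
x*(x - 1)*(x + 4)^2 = x^4 + 7*x^3 + 8*x^2 - 16*x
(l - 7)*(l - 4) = l^2 - 11*l + 28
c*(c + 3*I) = c^2 + 3*I*c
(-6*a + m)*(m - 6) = -6*a*m + 36*a + m^2 - 6*m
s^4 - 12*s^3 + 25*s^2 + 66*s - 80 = (s - 8)*(s - 5)*(s - 1)*(s + 2)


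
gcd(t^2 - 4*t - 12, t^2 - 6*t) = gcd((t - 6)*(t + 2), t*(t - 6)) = t - 6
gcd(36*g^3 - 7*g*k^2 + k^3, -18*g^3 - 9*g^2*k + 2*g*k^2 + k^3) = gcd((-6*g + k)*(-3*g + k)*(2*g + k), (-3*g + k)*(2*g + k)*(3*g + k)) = 6*g^2 + g*k - k^2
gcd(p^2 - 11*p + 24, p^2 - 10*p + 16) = p - 8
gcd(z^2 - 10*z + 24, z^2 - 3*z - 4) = z - 4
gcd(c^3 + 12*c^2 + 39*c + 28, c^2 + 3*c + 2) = c + 1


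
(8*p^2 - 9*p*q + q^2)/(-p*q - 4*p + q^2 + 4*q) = (-8*p + q)/(q + 4)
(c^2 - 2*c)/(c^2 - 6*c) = (c - 2)/(c - 6)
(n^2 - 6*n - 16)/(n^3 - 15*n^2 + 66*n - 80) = (n + 2)/(n^2 - 7*n + 10)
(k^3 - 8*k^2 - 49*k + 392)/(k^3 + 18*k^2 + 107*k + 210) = (k^2 - 15*k + 56)/(k^2 + 11*k + 30)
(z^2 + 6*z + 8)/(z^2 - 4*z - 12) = (z + 4)/(z - 6)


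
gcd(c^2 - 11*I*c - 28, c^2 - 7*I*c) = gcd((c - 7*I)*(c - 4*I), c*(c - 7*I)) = c - 7*I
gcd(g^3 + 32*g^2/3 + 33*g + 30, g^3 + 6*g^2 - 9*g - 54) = g^2 + 9*g + 18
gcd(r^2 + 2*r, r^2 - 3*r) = r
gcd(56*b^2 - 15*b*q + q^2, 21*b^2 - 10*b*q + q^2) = -7*b + q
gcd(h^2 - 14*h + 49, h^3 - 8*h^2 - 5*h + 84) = h - 7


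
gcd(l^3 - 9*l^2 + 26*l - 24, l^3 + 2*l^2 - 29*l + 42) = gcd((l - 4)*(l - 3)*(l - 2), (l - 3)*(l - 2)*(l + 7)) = l^2 - 5*l + 6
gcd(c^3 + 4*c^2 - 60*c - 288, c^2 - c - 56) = c - 8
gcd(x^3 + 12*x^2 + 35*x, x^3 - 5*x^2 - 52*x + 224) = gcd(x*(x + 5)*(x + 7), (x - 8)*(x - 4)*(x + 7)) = x + 7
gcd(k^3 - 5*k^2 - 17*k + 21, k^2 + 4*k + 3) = k + 3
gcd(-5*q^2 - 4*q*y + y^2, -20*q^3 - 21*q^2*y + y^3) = -5*q^2 - 4*q*y + y^2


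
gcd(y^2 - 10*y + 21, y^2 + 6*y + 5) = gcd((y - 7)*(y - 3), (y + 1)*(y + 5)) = 1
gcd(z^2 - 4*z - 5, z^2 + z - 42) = 1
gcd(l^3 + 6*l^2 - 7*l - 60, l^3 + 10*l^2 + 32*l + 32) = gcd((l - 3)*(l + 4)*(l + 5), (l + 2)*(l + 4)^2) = l + 4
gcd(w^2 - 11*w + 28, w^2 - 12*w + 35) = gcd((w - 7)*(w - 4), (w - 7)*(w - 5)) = w - 7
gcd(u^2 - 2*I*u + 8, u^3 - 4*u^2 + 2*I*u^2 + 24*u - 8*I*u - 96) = u - 4*I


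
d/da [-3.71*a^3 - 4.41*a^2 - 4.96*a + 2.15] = -11.13*a^2 - 8.82*a - 4.96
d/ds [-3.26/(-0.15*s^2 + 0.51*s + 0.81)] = (1.6626 - 0.978*s)/(-0.15*s^2 + 0.51*s + 0.81)^2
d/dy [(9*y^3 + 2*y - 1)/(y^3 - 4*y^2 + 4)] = (-y*(3*y - 8)*(9*y^3 + 2*y - 1) + (27*y^2 + 2)*(y^3 - 4*y^2 + 4))/(y^3 - 4*y^2 + 4)^2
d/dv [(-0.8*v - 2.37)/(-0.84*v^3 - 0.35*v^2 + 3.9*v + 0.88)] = (-1.344*v^3 - 6.2524*v^2 - 1.659*v + 8.539)/(0.7056*v^6 + 0.588*v^5 - 6.4295*v^4 - 4.2084*v^3 + 14.594*v^2 + 6.864*v + 0.7744)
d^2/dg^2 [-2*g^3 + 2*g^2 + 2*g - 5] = 4 - 12*g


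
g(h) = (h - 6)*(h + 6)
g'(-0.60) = -1.20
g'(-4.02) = -8.04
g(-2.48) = -29.85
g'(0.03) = 0.06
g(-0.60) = -35.64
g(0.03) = -36.00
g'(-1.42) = -2.84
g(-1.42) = -33.98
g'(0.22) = 0.44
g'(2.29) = 4.58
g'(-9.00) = -18.00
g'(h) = 2*h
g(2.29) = -30.76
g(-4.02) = -19.84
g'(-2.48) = -4.96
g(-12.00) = 108.00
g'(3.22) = 6.44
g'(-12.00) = -24.00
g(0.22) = -35.95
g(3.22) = -25.63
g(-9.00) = 45.00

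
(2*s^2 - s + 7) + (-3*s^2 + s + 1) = 8 - s^2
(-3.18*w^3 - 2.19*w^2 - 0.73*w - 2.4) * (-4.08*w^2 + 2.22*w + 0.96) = 12.9744*w^5 + 1.8756*w^4 - 4.9362*w^3 + 6.069*w^2 - 6.0288*w - 2.304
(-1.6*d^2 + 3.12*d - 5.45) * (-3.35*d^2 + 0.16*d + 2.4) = 5.36*d^4 - 10.708*d^3 + 14.9167*d^2 + 6.616*d - 13.08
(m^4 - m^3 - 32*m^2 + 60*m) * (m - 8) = m^5 - 9*m^4 - 24*m^3 + 316*m^2 - 480*m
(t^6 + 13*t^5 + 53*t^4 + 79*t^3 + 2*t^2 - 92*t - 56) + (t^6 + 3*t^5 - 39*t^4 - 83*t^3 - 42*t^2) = 2*t^6 + 16*t^5 + 14*t^4 - 4*t^3 - 40*t^2 - 92*t - 56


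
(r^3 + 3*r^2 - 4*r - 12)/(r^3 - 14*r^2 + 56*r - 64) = (r^2 + 5*r + 6)/(r^2 - 12*r + 32)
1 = 1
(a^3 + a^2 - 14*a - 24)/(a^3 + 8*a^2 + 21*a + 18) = (a - 4)/(a + 3)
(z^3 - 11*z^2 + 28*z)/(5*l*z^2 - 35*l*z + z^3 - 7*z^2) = (z - 4)/(5*l + z)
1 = 1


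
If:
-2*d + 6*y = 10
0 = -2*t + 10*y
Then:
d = 3*y - 5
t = 5*y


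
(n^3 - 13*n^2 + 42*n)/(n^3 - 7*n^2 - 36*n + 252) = n/(n + 6)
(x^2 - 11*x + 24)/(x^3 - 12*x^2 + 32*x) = (x - 3)/(x*(x - 4))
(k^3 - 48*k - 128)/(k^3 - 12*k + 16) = (k^3 - 48*k - 128)/(k^3 - 12*k + 16)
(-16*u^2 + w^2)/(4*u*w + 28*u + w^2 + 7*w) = (-4*u + w)/(w + 7)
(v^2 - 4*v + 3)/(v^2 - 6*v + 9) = (v - 1)/(v - 3)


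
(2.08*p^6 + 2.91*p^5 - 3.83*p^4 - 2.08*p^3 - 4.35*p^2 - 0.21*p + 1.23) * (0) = 0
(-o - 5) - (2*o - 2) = -3*o - 3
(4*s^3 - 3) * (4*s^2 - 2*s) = 16*s^5 - 8*s^4 - 12*s^2 + 6*s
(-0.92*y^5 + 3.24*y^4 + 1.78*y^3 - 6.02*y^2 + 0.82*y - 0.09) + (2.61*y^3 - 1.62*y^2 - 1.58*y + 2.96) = -0.92*y^5 + 3.24*y^4 + 4.39*y^3 - 7.64*y^2 - 0.76*y + 2.87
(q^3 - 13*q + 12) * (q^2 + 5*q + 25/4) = q^5 + 5*q^4 - 27*q^3/4 - 53*q^2 - 85*q/4 + 75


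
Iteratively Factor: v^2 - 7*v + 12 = (v - 3)*(v - 4)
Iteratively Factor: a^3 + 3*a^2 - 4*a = (a - 1)*(a^2 + 4*a) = a*(a - 1)*(a + 4)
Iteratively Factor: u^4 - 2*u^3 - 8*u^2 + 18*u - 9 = (u - 1)*(u^3 - u^2 - 9*u + 9) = (u - 1)^2*(u^2 - 9) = (u - 3)*(u - 1)^2*(u + 3)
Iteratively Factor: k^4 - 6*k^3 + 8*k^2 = (k - 2)*(k^3 - 4*k^2) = k*(k - 2)*(k^2 - 4*k) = k*(k - 4)*(k - 2)*(k)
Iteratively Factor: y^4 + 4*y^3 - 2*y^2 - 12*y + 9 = (y + 3)*(y^3 + y^2 - 5*y + 3) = (y - 1)*(y + 3)*(y^2 + 2*y - 3) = (y - 1)^2*(y + 3)*(y + 3)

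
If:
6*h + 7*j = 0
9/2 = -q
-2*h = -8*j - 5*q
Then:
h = -315/124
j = 135/62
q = -9/2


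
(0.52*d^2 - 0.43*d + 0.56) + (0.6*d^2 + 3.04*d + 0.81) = 1.12*d^2 + 2.61*d + 1.37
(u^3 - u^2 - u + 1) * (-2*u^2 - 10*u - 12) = -2*u^5 - 8*u^4 + 20*u^2 + 2*u - 12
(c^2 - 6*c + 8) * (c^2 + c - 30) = c^4 - 5*c^3 - 28*c^2 + 188*c - 240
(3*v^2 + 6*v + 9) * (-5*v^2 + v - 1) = -15*v^4 - 27*v^3 - 42*v^2 + 3*v - 9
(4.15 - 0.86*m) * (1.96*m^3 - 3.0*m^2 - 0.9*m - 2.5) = -1.6856*m^4 + 10.714*m^3 - 11.676*m^2 - 1.585*m - 10.375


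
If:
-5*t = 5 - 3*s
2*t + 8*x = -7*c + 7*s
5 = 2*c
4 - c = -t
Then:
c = 5/2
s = -5/6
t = -3/2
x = -61/24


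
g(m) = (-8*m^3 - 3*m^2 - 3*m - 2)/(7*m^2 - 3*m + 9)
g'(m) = (3 - 14*m)*(-8*m^3 - 3*m^2 - 3*m - 2)/(7*m^2 - 3*m + 9)^2 + (-24*m^2 - 6*m - 3)/(7*m^2 - 3*m + 9) = (-56*m^4 + 48*m^3 - 186*m^2 - 26*m - 33)/(49*m^4 - 42*m^3 + 135*m^2 - 54*m + 81)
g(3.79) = -5.01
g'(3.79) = -1.22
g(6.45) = -8.16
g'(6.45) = -1.17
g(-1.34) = 0.62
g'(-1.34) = -0.96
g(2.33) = -3.16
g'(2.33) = -1.34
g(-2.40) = 1.74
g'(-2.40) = -1.12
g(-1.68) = 0.96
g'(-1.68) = -1.04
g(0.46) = -0.53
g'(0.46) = -0.99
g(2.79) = -3.76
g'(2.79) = -1.29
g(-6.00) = 5.86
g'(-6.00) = -1.15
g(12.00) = -14.57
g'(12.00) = -1.15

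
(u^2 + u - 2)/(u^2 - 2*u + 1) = (u + 2)/(u - 1)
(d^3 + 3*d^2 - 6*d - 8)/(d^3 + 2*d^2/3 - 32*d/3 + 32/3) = 3*(d + 1)/(3*d - 4)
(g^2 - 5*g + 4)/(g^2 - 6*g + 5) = (g - 4)/(g - 5)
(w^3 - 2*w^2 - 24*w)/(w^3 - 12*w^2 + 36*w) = (w + 4)/(w - 6)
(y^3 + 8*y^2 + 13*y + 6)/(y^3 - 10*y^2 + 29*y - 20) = (y^3 + 8*y^2 + 13*y + 6)/(y^3 - 10*y^2 + 29*y - 20)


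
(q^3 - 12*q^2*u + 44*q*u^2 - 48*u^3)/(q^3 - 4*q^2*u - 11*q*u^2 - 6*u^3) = (q^2 - 6*q*u + 8*u^2)/(q^2 + 2*q*u + u^2)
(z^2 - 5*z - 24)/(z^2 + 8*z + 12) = (z^2 - 5*z - 24)/(z^2 + 8*z + 12)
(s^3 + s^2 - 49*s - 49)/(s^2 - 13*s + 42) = (s^2 + 8*s + 7)/(s - 6)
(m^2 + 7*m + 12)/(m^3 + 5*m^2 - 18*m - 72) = (m + 4)/(m^2 + 2*m - 24)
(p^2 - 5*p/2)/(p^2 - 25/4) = 2*p/(2*p + 5)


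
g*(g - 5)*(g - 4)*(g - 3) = g^4 - 12*g^3 + 47*g^2 - 60*g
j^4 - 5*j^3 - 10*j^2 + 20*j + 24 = (j - 6)*(j - 2)*(j + 1)*(j + 2)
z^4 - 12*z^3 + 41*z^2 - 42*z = z*(z - 7)*(z - 3)*(z - 2)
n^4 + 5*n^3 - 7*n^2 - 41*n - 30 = (n - 3)*(n + 1)*(n + 2)*(n + 5)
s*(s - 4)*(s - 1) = s^3 - 5*s^2 + 4*s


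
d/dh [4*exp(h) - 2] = 4*exp(h)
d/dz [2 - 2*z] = -2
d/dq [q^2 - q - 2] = 2*q - 1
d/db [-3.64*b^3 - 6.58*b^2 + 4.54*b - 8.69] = -10.92*b^2 - 13.16*b + 4.54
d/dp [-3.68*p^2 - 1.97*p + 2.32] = -7.36*p - 1.97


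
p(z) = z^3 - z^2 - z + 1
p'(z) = 3*z^2 - 2*z - 1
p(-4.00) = -75.00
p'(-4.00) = 55.00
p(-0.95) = 0.19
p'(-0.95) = 3.61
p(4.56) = 70.47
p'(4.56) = 52.26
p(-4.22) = -87.74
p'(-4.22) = 60.87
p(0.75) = 0.11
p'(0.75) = -0.81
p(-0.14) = 1.12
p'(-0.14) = -0.66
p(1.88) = 2.23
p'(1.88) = 5.84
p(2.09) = 3.67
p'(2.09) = 7.92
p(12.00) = 1573.00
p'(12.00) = 407.00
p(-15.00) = -3584.00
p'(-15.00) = 704.00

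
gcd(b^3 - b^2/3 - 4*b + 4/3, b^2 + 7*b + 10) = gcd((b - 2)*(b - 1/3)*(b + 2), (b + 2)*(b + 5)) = b + 2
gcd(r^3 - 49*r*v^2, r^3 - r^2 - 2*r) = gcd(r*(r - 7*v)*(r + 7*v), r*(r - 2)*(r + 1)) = r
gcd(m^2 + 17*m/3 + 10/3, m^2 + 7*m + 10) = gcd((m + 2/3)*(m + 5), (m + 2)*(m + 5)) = m + 5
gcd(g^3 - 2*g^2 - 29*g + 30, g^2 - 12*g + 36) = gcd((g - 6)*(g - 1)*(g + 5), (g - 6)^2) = g - 6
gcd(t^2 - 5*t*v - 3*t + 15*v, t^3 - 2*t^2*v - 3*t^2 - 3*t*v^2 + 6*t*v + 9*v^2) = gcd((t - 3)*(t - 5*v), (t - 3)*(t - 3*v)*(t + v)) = t - 3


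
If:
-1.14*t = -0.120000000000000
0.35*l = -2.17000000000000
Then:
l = -6.20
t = 0.11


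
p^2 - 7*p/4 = p*(p - 7/4)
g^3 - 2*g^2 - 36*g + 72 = (g - 6)*(g - 2)*(g + 6)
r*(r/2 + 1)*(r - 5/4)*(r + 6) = r^4/2 + 27*r^3/8 + r^2 - 15*r/2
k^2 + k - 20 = (k - 4)*(k + 5)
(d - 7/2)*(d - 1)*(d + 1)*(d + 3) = d^4 - d^3/2 - 23*d^2/2 + d/2 + 21/2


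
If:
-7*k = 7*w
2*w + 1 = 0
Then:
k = 1/2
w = -1/2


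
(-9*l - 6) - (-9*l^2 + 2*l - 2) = 9*l^2 - 11*l - 4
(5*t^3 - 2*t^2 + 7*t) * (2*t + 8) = 10*t^4 + 36*t^3 - 2*t^2 + 56*t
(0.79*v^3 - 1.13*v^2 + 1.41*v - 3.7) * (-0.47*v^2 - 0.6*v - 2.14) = -0.3713*v^5 + 0.0570999999999999*v^4 - 1.6753*v^3 + 3.3112*v^2 - 0.7974*v + 7.918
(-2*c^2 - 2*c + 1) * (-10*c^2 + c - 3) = 20*c^4 + 18*c^3 - 6*c^2 + 7*c - 3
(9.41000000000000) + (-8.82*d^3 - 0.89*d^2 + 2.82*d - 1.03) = -8.82*d^3 - 0.89*d^2 + 2.82*d + 8.38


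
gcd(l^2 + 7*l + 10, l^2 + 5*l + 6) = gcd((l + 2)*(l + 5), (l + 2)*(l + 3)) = l + 2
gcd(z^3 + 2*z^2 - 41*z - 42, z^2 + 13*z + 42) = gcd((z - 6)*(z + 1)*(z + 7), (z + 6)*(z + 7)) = z + 7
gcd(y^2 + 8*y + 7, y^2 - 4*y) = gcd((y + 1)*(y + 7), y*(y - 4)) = 1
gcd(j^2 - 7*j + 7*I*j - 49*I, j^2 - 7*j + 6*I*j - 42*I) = j - 7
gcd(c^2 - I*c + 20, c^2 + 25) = c - 5*I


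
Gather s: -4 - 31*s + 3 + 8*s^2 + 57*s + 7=8*s^2 + 26*s + 6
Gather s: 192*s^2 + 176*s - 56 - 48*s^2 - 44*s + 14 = 144*s^2 + 132*s - 42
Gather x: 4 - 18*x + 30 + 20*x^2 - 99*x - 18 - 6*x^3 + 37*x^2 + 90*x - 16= -6*x^3 + 57*x^2 - 27*x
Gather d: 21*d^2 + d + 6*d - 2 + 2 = 21*d^2 + 7*d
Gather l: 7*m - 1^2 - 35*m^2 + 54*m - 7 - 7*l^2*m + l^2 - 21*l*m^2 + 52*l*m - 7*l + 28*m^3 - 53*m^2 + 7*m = l^2*(1 - 7*m) + l*(-21*m^2 + 52*m - 7) + 28*m^3 - 88*m^2 + 68*m - 8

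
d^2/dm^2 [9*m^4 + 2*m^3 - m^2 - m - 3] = 108*m^2 + 12*m - 2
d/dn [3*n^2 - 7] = 6*n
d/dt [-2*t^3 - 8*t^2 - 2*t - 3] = -6*t^2 - 16*t - 2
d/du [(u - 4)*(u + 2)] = 2*u - 2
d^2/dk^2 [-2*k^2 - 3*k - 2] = -4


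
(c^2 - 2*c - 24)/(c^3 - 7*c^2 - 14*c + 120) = 1/(c - 5)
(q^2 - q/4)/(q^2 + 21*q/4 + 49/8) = 2*q*(4*q - 1)/(8*q^2 + 42*q + 49)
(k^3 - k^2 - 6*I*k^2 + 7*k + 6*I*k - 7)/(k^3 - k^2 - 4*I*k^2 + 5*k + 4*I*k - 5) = (k - 7*I)/(k - 5*I)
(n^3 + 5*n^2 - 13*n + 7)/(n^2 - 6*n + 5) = (n^2 + 6*n - 7)/(n - 5)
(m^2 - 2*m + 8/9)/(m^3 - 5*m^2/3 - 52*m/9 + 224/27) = 3*(3*m - 2)/(9*m^2 - 3*m - 56)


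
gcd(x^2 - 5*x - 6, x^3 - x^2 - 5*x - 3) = x + 1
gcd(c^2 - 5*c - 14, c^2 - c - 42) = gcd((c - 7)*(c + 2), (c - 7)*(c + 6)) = c - 7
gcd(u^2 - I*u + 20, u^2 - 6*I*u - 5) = u - 5*I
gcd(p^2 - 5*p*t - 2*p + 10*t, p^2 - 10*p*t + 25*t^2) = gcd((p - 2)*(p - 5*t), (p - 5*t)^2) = p - 5*t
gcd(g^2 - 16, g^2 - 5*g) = 1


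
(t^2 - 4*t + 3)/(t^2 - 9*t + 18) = (t - 1)/(t - 6)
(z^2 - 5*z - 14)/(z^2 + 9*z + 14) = (z - 7)/(z + 7)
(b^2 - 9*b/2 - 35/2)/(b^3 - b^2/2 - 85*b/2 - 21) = (2*b + 5)/(2*b^2 + 13*b + 6)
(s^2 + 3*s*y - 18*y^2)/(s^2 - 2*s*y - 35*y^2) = (-s^2 - 3*s*y + 18*y^2)/(-s^2 + 2*s*y + 35*y^2)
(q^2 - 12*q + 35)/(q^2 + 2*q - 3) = (q^2 - 12*q + 35)/(q^2 + 2*q - 3)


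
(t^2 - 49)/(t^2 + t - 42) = (t - 7)/(t - 6)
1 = 1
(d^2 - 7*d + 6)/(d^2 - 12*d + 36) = (d - 1)/(d - 6)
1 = 1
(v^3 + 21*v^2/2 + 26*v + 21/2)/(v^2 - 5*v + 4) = (2*v^3 + 21*v^2 + 52*v + 21)/(2*(v^2 - 5*v + 4))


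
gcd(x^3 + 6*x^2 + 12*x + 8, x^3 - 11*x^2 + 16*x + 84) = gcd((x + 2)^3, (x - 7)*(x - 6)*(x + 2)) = x + 2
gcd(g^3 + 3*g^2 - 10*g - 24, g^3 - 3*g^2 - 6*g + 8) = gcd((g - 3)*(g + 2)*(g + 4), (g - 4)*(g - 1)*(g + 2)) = g + 2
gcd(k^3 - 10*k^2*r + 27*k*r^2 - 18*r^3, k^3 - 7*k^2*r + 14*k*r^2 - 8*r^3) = -k + r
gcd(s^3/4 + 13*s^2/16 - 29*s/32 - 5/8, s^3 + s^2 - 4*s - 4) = 1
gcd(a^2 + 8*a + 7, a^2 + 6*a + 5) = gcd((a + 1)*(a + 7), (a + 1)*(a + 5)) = a + 1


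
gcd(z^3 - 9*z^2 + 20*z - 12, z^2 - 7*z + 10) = z - 2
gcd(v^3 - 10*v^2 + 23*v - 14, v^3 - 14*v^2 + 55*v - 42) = v^2 - 8*v + 7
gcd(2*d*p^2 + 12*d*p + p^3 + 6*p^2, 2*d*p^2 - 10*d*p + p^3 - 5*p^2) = 2*d*p + p^2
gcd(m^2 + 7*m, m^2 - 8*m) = m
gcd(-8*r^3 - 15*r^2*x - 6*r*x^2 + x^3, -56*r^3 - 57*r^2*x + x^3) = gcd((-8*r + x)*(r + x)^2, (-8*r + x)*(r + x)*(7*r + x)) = -8*r^2 - 7*r*x + x^2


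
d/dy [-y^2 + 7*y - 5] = 7 - 2*y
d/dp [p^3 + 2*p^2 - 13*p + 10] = 3*p^2 + 4*p - 13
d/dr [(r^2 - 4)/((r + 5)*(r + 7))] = 6*(2*r^2 + 13*r + 8)/(r^4 + 24*r^3 + 214*r^2 + 840*r + 1225)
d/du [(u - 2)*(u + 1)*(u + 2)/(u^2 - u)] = (u^4 - 2*u^3 + 3*u^2 + 8*u - 4)/(u^2*(u^2 - 2*u + 1))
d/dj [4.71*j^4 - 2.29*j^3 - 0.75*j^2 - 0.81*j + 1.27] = 18.84*j^3 - 6.87*j^2 - 1.5*j - 0.81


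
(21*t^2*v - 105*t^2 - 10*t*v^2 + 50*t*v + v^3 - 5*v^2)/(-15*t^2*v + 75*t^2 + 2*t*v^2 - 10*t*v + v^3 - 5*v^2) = (-7*t + v)/(5*t + v)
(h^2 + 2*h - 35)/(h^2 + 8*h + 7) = (h - 5)/(h + 1)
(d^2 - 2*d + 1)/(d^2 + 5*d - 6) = (d - 1)/(d + 6)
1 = 1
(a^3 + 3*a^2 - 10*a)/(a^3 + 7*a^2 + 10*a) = (a - 2)/(a + 2)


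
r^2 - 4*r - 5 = (r - 5)*(r + 1)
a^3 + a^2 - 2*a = a*(a - 1)*(a + 2)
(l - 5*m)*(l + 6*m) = l^2 + l*m - 30*m^2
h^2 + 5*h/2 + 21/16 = (h + 3/4)*(h + 7/4)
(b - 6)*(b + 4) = b^2 - 2*b - 24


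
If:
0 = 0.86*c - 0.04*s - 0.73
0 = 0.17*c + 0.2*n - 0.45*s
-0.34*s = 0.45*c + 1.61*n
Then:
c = 0.86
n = -0.28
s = 0.20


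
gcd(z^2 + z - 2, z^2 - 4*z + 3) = z - 1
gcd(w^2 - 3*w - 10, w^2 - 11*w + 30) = w - 5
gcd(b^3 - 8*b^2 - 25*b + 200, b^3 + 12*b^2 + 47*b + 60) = b + 5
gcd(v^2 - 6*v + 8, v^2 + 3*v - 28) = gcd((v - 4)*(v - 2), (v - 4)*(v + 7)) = v - 4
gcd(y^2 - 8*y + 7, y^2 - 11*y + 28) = y - 7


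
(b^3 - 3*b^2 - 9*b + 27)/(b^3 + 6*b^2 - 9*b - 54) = (b - 3)/(b + 6)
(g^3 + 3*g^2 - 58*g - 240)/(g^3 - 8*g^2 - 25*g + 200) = (g + 6)/(g - 5)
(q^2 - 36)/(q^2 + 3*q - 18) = (q - 6)/(q - 3)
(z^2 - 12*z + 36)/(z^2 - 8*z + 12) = (z - 6)/(z - 2)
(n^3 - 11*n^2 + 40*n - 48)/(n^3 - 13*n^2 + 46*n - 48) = (n^2 - 8*n + 16)/(n^2 - 10*n + 16)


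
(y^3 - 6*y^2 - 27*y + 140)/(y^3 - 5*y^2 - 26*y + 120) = (y - 7)/(y - 6)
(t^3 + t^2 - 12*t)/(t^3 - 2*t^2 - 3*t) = (t + 4)/(t + 1)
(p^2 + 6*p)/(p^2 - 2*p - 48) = p/(p - 8)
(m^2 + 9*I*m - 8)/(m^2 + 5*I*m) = (m^2 + 9*I*m - 8)/(m*(m + 5*I))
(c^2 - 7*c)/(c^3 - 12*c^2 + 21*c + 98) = c/(c^2 - 5*c - 14)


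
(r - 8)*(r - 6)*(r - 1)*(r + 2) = r^4 - 13*r^3 + 32*r^2 + 76*r - 96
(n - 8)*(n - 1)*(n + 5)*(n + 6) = n^4 + 2*n^3 - 61*n^2 - 182*n + 240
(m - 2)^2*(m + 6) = m^3 + 2*m^2 - 20*m + 24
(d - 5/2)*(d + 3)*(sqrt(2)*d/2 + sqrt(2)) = sqrt(2)*d^3/2 + 5*sqrt(2)*d^2/4 - 13*sqrt(2)*d/4 - 15*sqrt(2)/2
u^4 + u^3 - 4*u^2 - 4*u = u*(u - 2)*(u + 1)*(u + 2)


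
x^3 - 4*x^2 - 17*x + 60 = (x - 5)*(x - 3)*(x + 4)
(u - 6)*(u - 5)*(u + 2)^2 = u^4 - 7*u^3 - 10*u^2 + 76*u + 120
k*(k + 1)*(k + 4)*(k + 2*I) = k^4 + 5*k^3 + 2*I*k^3 + 4*k^2 + 10*I*k^2 + 8*I*k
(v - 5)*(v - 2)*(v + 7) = v^3 - 39*v + 70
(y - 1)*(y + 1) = y^2 - 1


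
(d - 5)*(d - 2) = d^2 - 7*d + 10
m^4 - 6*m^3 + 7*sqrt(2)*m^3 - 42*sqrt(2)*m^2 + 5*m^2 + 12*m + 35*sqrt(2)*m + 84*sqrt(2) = (m - 4)*(m - 3)*(m + 1)*(m + 7*sqrt(2))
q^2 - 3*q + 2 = (q - 2)*(q - 1)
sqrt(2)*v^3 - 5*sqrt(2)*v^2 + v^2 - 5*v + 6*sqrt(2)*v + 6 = (v - 3)*(v - 2)*(sqrt(2)*v + 1)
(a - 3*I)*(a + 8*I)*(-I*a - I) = -I*a^3 + 5*a^2 - I*a^2 + 5*a - 24*I*a - 24*I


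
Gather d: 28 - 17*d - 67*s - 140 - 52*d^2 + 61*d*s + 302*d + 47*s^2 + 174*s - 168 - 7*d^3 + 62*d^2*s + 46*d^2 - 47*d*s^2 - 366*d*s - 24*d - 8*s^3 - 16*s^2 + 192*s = -7*d^3 + d^2*(62*s - 6) + d*(-47*s^2 - 305*s + 261) - 8*s^3 + 31*s^2 + 299*s - 280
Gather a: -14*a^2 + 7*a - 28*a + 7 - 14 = -14*a^2 - 21*a - 7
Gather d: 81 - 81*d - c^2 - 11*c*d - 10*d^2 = -c^2 - 10*d^2 + d*(-11*c - 81) + 81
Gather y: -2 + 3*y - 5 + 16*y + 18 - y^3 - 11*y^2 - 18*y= -y^3 - 11*y^2 + y + 11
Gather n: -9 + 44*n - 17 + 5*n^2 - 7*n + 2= 5*n^2 + 37*n - 24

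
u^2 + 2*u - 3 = (u - 1)*(u + 3)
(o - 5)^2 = o^2 - 10*o + 25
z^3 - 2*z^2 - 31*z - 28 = (z - 7)*(z + 1)*(z + 4)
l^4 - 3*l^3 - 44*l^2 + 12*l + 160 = (l - 8)*(l - 2)*(l + 2)*(l + 5)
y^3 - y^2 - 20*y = y*(y - 5)*(y + 4)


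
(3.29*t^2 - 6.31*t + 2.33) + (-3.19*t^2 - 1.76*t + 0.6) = 0.1*t^2 - 8.07*t + 2.93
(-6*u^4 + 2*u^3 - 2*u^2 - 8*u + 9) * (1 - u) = 6*u^5 - 8*u^4 + 4*u^3 + 6*u^2 - 17*u + 9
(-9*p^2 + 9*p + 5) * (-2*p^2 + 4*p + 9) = 18*p^4 - 54*p^3 - 55*p^2 + 101*p + 45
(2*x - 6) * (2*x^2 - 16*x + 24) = 4*x^3 - 44*x^2 + 144*x - 144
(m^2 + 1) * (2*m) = 2*m^3 + 2*m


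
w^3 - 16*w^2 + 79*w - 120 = (w - 8)*(w - 5)*(w - 3)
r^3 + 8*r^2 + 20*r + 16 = (r + 2)^2*(r + 4)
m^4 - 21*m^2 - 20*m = m*(m - 5)*(m + 1)*(m + 4)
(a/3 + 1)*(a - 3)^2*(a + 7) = a^4/3 + 4*a^3/3 - 10*a^2 - 12*a + 63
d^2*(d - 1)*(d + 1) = d^4 - d^2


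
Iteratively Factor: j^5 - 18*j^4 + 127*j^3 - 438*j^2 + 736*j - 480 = (j - 3)*(j^4 - 15*j^3 + 82*j^2 - 192*j + 160) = (j - 3)*(j - 2)*(j^3 - 13*j^2 + 56*j - 80) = (j - 4)*(j - 3)*(j - 2)*(j^2 - 9*j + 20) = (j - 5)*(j - 4)*(j - 3)*(j - 2)*(j - 4)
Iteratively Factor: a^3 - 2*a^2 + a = (a)*(a^2 - 2*a + 1) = a*(a - 1)*(a - 1)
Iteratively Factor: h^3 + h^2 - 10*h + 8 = (h + 4)*(h^2 - 3*h + 2) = (h - 1)*(h + 4)*(h - 2)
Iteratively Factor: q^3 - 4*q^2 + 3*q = (q)*(q^2 - 4*q + 3) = q*(q - 1)*(q - 3)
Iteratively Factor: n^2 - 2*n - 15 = (n + 3)*(n - 5)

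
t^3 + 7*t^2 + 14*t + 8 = (t + 1)*(t + 2)*(t + 4)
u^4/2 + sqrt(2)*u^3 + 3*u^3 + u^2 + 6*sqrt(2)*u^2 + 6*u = u*(u/2 + sqrt(2)/2)*(u + 6)*(u + sqrt(2))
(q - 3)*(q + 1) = q^2 - 2*q - 3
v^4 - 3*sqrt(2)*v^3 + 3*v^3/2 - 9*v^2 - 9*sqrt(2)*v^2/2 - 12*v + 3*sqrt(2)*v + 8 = (v - 1/2)*(v + 2)*(v - 4*sqrt(2))*(v + sqrt(2))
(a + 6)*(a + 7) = a^2 + 13*a + 42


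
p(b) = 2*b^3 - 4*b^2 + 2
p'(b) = 6*b^2 - 8*b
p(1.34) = -0.37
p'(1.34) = 0.05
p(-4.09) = -201.75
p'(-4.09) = 133.09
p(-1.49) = -13.50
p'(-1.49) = 25.24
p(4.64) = 115.68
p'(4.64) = 92.06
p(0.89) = 0.24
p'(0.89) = -2.37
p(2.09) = 2.79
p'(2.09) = 9.49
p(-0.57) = 0.33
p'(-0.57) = 6.51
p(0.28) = 1.73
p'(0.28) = -1.77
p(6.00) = 290.00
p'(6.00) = 168.00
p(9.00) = 1136.00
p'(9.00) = 414.00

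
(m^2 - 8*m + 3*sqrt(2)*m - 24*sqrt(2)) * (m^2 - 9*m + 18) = m^4 - 17*m^3 + 3*sqrt(2)*m^3 - 51*sqrt(2)*m^2 + 90*m^2 - 144*m + 270*sqrt(2)*m - 432*sqrt(2)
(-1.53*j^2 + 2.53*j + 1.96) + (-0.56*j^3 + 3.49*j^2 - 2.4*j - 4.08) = -0.56*j^3 + 1.96*j^2 + 0.13*j - 2.12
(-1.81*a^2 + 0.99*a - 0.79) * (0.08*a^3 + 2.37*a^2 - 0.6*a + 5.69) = -0.1448*a^5 - 4.2105*a^4 + 3.3691*a^3 - 12.7652*a^2 + 6.1071*a - 4.4951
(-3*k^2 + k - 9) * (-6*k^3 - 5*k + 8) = 18*k^5 - 6*k^4 + 69*k^3 - 29*k^2 + 53*k - 72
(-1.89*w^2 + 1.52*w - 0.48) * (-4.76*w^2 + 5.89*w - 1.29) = 8.9964*w^4 - 18.3673*w^3 + 13.6757*w^2 - 4.788*w + 0.6192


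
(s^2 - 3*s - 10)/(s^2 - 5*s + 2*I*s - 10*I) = (s + 2)/(s + 2*I)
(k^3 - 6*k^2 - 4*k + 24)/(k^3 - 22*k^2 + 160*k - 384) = (k^2 - 4)/(k^2 - 16*k + 64)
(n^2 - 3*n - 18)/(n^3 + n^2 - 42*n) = (n + 3)/(n*(n + 7))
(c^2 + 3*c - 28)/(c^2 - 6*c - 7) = (-c^2 - 3*c + 28)/(-c^2 + 6*c + 7)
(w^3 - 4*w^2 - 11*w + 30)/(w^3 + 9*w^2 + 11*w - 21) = (w^2 - 7*w + 10)/(w^2 + 6*w - 7)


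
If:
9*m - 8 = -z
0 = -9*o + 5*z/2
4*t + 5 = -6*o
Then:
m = 8/9 - z/9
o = 5*z/18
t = -5*z/12 - 5/4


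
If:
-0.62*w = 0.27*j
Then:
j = -2.2962962962963*w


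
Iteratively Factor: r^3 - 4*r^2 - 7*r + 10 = (r - 5)*(r^2 + r - 2) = (r - 5)*(r + 2)*(r - 1)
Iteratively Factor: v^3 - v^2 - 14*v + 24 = (v - 3)*(v^2 + 2*v - 8) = (v - 3)*(v + 4)*(v - 2)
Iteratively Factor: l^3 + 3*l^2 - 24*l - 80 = (l - 5)*(l^2 + 8*l + 16) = (l - 5)*(l + 4)*(l + 4)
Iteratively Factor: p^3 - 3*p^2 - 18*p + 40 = (p - 2)*(p^2 - p - 20) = (p - 5)*(p - 2)*(p + 4)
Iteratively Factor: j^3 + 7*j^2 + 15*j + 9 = (j + 1)*(j^2 + 6*j + 9) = (j + 1)*(j + 3)*(j + 3)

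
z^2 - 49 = (z - 7)*(z + 7)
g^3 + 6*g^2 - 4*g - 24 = (g - 2)*(g + 2)*(g + 6)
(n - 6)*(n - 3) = n^2 - 9*n + 18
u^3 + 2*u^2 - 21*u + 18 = (u - 3)*(u - 1)*(u + 6)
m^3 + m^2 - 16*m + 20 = (m - 2)^2*(m + 5)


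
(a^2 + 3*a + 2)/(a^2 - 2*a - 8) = (a + 1)/(a - 4)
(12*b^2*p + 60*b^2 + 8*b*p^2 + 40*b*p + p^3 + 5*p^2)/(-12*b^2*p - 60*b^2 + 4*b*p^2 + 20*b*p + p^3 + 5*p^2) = (2*b + p)/(-2*b + p)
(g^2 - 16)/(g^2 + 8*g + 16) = (g - 4)/(g + 4)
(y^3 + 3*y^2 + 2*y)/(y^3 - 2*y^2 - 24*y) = (y^2 + 3*y + 2)/(y^2 - 2*y - 24)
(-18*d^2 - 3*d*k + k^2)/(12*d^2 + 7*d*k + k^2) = (-6*d + k)/(4*d + k)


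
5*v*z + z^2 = z*(5*v + z)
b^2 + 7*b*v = b*(b + 7*v)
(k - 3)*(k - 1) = k^2 - 4*k + 3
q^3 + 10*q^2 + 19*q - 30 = (q - 1)*(q + 5)*(q + 6)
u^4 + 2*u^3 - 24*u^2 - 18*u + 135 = (u - 3)^2*(u + 3)*(u + 5)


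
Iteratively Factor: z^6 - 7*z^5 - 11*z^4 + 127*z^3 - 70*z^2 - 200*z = (z)*(z^5 - 7*z^4 - 11*z^3 + 127*z^2 - 70*z - 200) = z*(z - 2)*(z^4 - 5*z^3 - 21*z^2 + 85*z + 100) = z*(z - 5)*(z - 2)*(z^3 - 21*z - 20) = z*(z - 5)^2*(z - 2)*(z^2 + 5*z + 4) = z*(z - 5)^2*(z - 2)*(z + 4)*(z + 1)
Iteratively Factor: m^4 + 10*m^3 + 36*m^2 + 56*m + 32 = (m + 2)*(m^3 + 8*m^2 + 20*m + 16) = (m + 2)^2*(m^2 + 6*m + 8) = (m + 2)^2*(m + 4)*(m + 2)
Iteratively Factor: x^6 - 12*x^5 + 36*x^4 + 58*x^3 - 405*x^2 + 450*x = (x - 5)*(x^5 - 7*x^4 + x^3 + 63*x^2 - 90*x) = (x - 5)*(x - 2)*(x^4 - 5*x^3 - 9*x^2 + 45*x) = (x - 5)^2*(x - 2)*(x^3 - 9*x) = (x - 5)^2*(x - 3)*(x - 2)*(x^2 + 3*x) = (x - 5)^2*(x - 3)*(x - 2)*(x + 3)*(x)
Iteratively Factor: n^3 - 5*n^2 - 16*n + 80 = (n + 4)*(n^2 - 9*n + 20) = (n - 5)*(n + 4)*(n - 4)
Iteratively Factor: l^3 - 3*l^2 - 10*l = (l)*(l^2 - 3*l - 10) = l*(l + 2)*(l - 5)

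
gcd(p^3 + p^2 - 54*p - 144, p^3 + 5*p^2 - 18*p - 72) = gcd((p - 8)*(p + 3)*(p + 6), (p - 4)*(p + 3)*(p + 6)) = p^2 + 9*p + 18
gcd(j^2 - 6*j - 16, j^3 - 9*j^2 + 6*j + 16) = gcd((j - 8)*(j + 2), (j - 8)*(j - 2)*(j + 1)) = j - 8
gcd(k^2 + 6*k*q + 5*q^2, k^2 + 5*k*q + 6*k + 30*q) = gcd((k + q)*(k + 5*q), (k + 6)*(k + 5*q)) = k + 5*q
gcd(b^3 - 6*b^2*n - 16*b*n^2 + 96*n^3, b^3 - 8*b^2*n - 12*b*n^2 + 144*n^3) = b^2 - 2*b*n - 24*n^2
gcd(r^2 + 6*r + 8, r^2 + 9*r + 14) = r + 2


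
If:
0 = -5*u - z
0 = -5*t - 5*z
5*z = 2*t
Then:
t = 0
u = 0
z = 0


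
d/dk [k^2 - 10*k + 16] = 2*k - 10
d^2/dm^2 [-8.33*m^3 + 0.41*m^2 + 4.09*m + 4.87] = 0.82 - 49.98*m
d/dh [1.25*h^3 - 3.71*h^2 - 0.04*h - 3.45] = 3.75*h^2 - 7.42*h - 0.04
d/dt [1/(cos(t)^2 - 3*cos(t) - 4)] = (2*cos(t) - 3)*sin(t)/(sin(t)^2 + 3*cos(t) + 3)^2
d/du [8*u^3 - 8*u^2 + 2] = 8*u*(3*u - 2)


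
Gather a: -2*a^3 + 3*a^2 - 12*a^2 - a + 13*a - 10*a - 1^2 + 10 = -2*a^3 - 9*a^2 + 2*a + 9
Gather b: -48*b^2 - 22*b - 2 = -48*b^2 - 22*b - 2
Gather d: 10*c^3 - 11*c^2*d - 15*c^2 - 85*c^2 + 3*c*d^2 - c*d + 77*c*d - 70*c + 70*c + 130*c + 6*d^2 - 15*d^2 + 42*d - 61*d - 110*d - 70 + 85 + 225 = 10*c^3 - 100*c^2 + 130*c + d^2*(3*c - 9) + d*(-11*c^2 + 76*c - 129) + 240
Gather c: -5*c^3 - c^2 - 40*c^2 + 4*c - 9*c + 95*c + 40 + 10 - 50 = -5*c^3 - 41*c^2 + 90*c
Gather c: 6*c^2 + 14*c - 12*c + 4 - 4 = 6*c^2 + 2*c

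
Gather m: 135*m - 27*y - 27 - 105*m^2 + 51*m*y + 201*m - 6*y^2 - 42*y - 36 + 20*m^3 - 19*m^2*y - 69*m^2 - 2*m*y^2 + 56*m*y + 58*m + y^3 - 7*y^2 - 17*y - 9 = 20*m^3 + m^2*(-19*y - 174) + m*(-2*y^2 + 107*y + 394) + y^3 - 13*y^2 - 86*y - 72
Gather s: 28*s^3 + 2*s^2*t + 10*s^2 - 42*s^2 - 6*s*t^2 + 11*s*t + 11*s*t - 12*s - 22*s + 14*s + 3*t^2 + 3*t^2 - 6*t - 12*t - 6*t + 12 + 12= 28*s^3 + s^2*(2*t - 32) + s*(-6*t^2 + 22*t - 20) + 6*t^2 - 24*t + 24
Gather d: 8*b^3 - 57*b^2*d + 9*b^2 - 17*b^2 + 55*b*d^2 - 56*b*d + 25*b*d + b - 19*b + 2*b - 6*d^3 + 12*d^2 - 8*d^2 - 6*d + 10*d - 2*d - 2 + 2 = 8*b^3 - 8*b^2 - 16*b - 6*d^3 + d^2*(55*b + 4) + d*(-57*b^2 - 31*b + 2)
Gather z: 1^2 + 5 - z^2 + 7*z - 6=-z^2 + 7*z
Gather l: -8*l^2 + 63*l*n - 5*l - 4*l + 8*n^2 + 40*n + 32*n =-8*l^2 + l*(63*n - 9) + 8*n^2 + 72*n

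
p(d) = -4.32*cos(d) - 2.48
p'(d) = 4.32*sin(d)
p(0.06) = -6.79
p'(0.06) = 0.26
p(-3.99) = 0.38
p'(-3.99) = 3.24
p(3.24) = 1.82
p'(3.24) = -0.42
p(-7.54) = -3.81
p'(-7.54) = -4.11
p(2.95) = 1.76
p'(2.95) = 0.82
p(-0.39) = -6.48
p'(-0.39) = -1.64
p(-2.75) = 1.51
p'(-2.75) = -1.65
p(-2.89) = 1.70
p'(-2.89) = -1.08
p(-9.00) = 1.46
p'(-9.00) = -1.78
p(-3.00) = 1.80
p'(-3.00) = -0.61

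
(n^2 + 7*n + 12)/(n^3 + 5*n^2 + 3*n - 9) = (n + 4)/(n^2 + 2*n - 3)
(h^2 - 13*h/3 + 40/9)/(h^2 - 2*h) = (9*h^2 - 39*h + 40)/(9*h*(h - 2))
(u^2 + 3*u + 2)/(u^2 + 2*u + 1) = (u + 2)/(u + 1)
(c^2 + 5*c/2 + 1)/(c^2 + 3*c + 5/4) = 2*(c + 2)/(2*c + 5)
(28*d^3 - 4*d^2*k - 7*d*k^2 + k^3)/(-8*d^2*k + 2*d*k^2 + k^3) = (-14*d^2 - 5*d*k + k^2)/(k*(4*d + k))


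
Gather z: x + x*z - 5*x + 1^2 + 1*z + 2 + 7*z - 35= -4*x + z*(x + 8) - 32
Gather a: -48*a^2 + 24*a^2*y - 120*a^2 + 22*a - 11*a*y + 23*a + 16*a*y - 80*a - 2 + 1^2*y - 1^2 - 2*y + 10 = a^2*(24*y - 168) + a*(5*y - 35) - y + 7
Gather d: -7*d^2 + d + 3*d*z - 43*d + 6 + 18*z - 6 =-7*d^2 + d*(3*z - 42) + 18*z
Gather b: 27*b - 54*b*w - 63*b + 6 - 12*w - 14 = b*(-54*w - 36) - 12*w - 8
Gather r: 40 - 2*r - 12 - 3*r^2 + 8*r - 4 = -3*r^2 + 6*r + 24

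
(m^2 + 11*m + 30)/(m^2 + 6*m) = (m + 5)/m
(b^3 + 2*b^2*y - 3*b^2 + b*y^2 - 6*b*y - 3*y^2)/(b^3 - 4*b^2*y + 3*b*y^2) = (b^3 + 2*b^2*y - 3*b^2 + b*y^2 - 6*b*y - 3*y^2)/(b*(b^2 - 4*b*y + 3*y^2))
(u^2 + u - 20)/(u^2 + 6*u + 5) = (u - 4)/(u + 1)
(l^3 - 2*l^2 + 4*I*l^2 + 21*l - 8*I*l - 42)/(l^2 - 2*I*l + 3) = (l^2 + l*(-2 + 7*I) - 14*I)/(l + I)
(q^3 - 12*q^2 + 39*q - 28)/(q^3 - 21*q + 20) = (q - 7)/(q + 5)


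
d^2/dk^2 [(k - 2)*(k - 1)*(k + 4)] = 6*k + 2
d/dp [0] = 0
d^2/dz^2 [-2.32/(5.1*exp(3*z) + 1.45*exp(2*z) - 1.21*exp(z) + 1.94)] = (-2.32*(15.3*exp(2*z) + 2.9*exp(z) - 1.21)*(30.6*exp(2*z) + 5.8*exp(z) - 2.42)*exp(z) + (106.488*exp(2*z) + 13.456*exp(z) - 2.8072)*(5.1*exp(3*z) + 1.45*exp(2*z) - 1.21*exp(z) + 1.94))*exp(z)/(5.1*exp(3*z) + 1.45*exp(2*z) - 1.21*exp(z) + 1.94)^3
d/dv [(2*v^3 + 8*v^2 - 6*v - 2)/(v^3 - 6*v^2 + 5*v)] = 2*(-10*v^4 + 16*v^3 + 5*v^2 - 12*v + 5)/(v^2*(v^4 - 12*v^3 + 46*v^2 - 60*v + 25))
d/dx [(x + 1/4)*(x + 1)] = 2*x + 5/4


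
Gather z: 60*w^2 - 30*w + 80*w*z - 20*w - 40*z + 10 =60*w^2 - 50*w + z*(80*w - 40) + 10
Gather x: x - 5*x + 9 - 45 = -4*x - 36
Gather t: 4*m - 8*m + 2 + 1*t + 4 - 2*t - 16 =-4*m - t - 10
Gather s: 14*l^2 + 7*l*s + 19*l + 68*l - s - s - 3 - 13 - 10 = 14*l^2 + 87*l + s*(7*l - 2) - 26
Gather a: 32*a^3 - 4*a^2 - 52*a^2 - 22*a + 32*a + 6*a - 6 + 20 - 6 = 32*a^3 - 56*a^2 + 16*a + 8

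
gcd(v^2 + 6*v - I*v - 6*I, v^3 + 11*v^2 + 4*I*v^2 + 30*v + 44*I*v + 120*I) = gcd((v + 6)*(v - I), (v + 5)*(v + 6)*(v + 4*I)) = v + 6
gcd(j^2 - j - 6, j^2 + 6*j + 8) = j + 2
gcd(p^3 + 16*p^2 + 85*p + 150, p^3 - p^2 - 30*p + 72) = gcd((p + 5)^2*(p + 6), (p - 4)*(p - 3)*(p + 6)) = p + 6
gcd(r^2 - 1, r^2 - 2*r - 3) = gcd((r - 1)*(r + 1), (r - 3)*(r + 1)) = r + 1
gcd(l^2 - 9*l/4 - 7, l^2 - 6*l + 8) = l - 4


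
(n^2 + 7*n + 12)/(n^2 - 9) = (n + 4)/(n - 3)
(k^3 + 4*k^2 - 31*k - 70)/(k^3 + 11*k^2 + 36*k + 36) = (k^2 + 2*k - 35)/(k^2 + 9*k + 18)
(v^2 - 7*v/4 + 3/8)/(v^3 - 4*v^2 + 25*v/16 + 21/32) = 4*(8*v^2 - 14*v + 3)/(32*v^3 - 128*v^2 + 50*v + 21)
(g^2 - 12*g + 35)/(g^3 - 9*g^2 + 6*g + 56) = (g - 5)/(g^2 - 2*g - 8)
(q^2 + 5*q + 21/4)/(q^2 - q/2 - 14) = (q + 3/2)/(q - 4)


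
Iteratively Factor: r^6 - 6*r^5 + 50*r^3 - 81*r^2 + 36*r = (r - 1)*(r^5 - 5*r^4 - 5*r^3 + 45*r^2 - 36*r) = (r - 3)*(r - 1)*(r^4 - 2*r^3 - 11*r^2 + 12*r) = (r - 3)*(r - 1)^2*(r^3 - r^2 - 12*r) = (r - 3)*(r - 1)^2*(r + 3)*(r^2 - 4*r) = r*(r - 3)*(r - 1)^2*(r + 3)*(r - 4)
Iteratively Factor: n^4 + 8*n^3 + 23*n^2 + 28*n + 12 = (n + 2)*(n^3 + 6*n^2 + 11*n + 6) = (n + 2)^2*(n^2 + 4*n + 3) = (n + 2)^2*(n + 3)*(n + 1)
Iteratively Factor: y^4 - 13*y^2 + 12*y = (y + 4)*(y^3 - 4*y^2 + 3*y) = y*(y + 4)*(y^2 - 4*y + 3) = y*(y - 3)*(y + 4)*(y - 1)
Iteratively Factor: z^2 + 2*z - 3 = (z - 1)*(z + 3)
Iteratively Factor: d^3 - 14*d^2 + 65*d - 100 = (d - 5)*(d^2 - 9*d + 20) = (d - 5)^2*(d - 4)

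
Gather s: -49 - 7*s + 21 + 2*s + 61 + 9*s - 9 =4*s + 24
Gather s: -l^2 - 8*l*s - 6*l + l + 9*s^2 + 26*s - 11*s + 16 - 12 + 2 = -l^2 - 5*l + 9*s^2 + s*(15 - 8*l) + 6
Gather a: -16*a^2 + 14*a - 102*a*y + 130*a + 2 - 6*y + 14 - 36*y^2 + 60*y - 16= -16*a^2 + a*(144 - 102*y) - 36*y^2 + 54*y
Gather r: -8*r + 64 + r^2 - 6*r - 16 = r^2 - 14*r + 48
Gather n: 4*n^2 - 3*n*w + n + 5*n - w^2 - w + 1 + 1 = 4*n^2 + n*(6 - 3*w) - w^2 - w + 2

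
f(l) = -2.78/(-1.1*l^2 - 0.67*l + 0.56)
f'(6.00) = -0.02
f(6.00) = 0.06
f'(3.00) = -0.16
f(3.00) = 0.24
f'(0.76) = -19.05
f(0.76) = 4.76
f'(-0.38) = 1.07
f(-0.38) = -4.24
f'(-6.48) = 0.02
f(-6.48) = 0.07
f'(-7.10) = 0.02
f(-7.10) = 0.06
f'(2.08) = -0.47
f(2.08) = 0.50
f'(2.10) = -0.45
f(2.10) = 0.49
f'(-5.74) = 0.03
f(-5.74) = 0.09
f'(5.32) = -0.03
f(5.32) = 0.08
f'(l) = -2.78*(2.2*l + 0.67)/(-1.1*l^2 - 0.67*l + 0.56)^2 = (-6.116*l - 1.8626)/(1.1*l^2 + 0.67*l - 0.56)^2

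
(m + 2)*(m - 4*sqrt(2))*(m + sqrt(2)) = m^3 - 3*sqrt(2)*m^2 + 2*m^2 - 6*sqrt(2)*m - 8*m - 16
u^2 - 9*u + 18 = (u - 6)*(u - 3)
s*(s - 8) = s^2 - 8*s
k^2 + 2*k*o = k*(k + 2*o)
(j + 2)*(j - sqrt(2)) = j^2 - sqrt(2)*j + 2*j - 2*sqrt(2)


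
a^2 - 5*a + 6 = (a - 3)*(a - 2)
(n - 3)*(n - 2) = n^2 - 5*n + 6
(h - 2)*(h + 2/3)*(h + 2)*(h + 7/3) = h^4 + 3*h^3 - 22*h^2/9 - 12*h - 56/9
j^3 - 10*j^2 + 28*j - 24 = (j - 6)*(j - 2)^2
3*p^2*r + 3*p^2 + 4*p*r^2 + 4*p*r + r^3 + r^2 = (p + r)*(3*p + r)*(r + 1)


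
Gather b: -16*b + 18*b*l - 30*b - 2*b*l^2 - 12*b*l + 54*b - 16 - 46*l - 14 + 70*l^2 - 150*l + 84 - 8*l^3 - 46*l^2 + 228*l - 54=b*(-2*l^2 + 6*l + 8) - 8*l^3 + 24*l^2 + 32*l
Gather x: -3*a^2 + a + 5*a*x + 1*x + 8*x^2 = -3*a^2 + a + 8*x^2 + x*(5*a + 1)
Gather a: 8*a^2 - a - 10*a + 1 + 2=8*a^2 - 11*a + 3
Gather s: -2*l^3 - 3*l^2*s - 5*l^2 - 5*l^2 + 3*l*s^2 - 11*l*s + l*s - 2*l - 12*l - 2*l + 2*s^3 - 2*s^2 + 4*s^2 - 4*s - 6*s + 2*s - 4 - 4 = -2*l^3 - 10*l^2 - 16*l + 2*s^3 + s^2*(3*l + 2) + s*(-3*l^2 - 10*l - 8) - 8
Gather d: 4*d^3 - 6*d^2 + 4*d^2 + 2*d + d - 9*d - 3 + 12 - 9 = 4*d^3 - 2*d^2 - 6*d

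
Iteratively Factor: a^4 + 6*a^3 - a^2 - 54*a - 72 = (a + 3)*(a^3 + 3*a^2 - 10*a - 24) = (a + 2)*(a + 3)*(a^2 + a - 12) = (a + 2)*(a + 3)*(a + 4)*(a - 3)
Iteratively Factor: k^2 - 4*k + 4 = (k - 2)*(k - 2)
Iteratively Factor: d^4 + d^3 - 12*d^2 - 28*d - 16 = (d + 1)*(d^3 - 12*d - 16) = (d + 1)*(d + 2)*(d^2 - 2*d - 8) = (d - 4)*(d + 1)*(d + 2)*(d + 2)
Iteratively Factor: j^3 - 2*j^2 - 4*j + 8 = (j - 2)*(j^2 - 4) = (j - 2)*(j + 2)*(j - 2)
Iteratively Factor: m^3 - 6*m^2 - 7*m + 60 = (m - 5)*(m^2 - m - 12) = (m - 5)*(m + 3)*(m - 4)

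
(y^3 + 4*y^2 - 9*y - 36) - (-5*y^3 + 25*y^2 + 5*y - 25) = 6*y^3 - 21*y^2 - 14*y - 11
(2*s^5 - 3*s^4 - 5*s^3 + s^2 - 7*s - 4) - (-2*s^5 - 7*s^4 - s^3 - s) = 4*s^5 + 4*s^4 - 4*s^3 + s^2 - 6*s - 4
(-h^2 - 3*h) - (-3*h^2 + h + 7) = 2*h^2 - 4*h - 7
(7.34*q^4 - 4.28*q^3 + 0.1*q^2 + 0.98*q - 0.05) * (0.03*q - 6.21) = 0.2202*q^5 - 45.7098*q^4 + 26.5818*q^3 - 0.5916*q^2 - 6.0873*q + 0.3105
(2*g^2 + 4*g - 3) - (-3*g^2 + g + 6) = 5*g^2 + 3*g - 9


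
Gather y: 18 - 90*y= 18 - 90*y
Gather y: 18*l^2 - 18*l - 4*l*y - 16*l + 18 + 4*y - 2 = 18*l^2 - 34*l + y*(4 - 4*l) + 16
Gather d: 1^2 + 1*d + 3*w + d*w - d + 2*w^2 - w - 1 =d*w + 2*w^2 + 2*w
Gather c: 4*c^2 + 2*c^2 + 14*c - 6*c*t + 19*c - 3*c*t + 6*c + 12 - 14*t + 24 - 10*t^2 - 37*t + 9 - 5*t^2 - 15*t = 6*c^2 + c*(39 - 9*t) - 15*t^2 - 66*t + 45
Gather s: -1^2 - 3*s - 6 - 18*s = -21*s - 7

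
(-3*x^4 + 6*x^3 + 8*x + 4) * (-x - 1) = 3*x^5 - 3*x^4 - 6*x^3 - 8*x^2 - 12*x - 4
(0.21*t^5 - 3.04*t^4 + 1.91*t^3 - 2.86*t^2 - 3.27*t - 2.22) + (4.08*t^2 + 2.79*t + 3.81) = 0.21*t^5 - 3.04*t^4 + 1.91*t^3 + 1.22*t^2 - 0.48*t + 1.59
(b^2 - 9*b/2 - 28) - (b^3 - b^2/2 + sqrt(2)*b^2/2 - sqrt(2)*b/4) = -b^3 - sqrt(2)*b^2/2 + 3*b^2/2 - 9*b/2 + sqrt(2)*b/4 - 28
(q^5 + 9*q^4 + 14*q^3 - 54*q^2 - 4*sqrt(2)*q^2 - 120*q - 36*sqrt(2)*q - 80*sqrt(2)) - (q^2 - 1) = q^5 + 9*q^4 + 14*q^3 - 55*q^2 - 4*sqrt(2)*q^2 - 120*q - 36*sqrt(2)*q - 80*sqrt(2) + 1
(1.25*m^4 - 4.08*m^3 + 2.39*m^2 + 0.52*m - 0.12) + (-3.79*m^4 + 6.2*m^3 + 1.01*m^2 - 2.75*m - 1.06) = -2.54*m^4 + 2.12*m^3 + 3.4*m^2 - 2.23*m - 1.18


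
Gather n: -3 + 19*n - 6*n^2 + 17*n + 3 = -6*n^2 + 36*n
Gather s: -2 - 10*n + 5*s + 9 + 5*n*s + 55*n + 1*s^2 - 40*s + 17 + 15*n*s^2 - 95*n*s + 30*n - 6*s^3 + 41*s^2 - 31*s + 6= 75*n - 6*s^3 + s^2*(15*n + 42) + s*(-90*n - 66) + 30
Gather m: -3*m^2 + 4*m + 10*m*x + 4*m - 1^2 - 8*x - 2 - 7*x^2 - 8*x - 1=-3*m^2 + m*(10*x + 8) - 7*x^2 - 16*x - 4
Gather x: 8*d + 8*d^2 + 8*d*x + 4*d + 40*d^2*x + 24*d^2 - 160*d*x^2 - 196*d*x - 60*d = 32*d^2 - 160*d*x^2 - 48*d + x*(40*d^2 - 188*d)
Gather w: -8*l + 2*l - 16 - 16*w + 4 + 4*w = -6*l - 12*w - 12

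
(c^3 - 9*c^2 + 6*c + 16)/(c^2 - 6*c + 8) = (c^2 - 7*c - 8)/(c - 4)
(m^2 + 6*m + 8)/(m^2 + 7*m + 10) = (m + 4)/(m + 5)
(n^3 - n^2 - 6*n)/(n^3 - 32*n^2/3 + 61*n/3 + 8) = 3*n*(n + 2)/(3*n^2 - 23*n - 8)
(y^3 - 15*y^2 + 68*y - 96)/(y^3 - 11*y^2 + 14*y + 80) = (y^2 - 7*y + 12)/(y^2 - 3*y - 10)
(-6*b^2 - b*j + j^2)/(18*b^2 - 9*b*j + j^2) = (-2*b - j)/(6*b - j)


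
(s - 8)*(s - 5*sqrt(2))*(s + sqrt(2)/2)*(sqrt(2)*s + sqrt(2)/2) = sqrt(2)*s^4 - 15*sqrt(2)*s^3/2 - 9*s^3 - 9*sqrt(2)*s^2 + 135*s^2/2 + 36*s + 75*sqrt(2)*s/2 + 20*sqrt(2)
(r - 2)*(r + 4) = r^2 + 2*r - 8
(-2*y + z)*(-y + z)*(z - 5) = 2*y^2*z - 10*y^2 - 3*y*z^2 + 15*y*z + z^3 - 5*z^2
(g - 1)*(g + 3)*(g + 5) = g^3 + 7*g^2 + 7*g - 15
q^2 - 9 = (q - 3)*(q + 3)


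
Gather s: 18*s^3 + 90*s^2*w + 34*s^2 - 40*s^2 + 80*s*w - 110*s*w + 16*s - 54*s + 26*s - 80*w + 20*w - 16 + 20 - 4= 18*s^3 + s^2*(90*w - 6) + s*(-30*w - 12) - 60*w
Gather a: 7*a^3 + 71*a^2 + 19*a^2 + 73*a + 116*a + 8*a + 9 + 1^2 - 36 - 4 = 7*a^3 + 90*a^2 + 197*a - 30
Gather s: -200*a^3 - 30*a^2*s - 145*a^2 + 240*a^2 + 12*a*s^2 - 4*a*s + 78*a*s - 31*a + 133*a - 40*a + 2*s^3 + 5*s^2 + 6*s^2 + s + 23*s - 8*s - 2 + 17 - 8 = -200*a^3 + 95*a^2 + 62*a + 2*s^3 + s^2*(12*a + 11) + s*(-30*a^2 + 74*a + 16) + 7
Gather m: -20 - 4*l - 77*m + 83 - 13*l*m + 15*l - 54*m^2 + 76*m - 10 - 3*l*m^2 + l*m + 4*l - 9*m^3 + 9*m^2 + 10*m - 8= 15*l - 9*m^3 + m^2*(-3*l - 45) + m*(9 - 12*l) + 45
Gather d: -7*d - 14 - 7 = -7*d - 21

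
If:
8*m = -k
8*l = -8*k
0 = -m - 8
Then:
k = 64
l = -64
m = -8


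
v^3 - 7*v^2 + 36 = (v - 6)*(v - 3)*(v + 2)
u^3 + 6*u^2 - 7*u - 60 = (u - 3)*(u + 4)*(u + 5)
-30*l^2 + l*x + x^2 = (-5*l + x)*(6*l + x)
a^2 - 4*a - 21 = (a - 7)*(a + 3)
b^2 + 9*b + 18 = (b + 3)*(b + 6)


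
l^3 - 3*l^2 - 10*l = l*(l - 5)*(l + 2)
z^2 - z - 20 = (z - 5)*(z + 4)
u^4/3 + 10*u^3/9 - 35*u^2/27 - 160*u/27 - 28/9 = (u/3 + 1)*(u - 7/3)*(u + 2/3)*(u + 2)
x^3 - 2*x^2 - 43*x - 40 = (x - 8)*(x + 1)*(x + 5)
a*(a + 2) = a^2 + 2*a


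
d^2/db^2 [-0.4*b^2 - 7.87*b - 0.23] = -0.800000000000000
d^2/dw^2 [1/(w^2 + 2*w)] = 2*(-w*(w + 2) + 4*(w + 1)^2)/(w^3*(w + 2)^3)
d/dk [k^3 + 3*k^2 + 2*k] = 3*k^2 + 6*k + 2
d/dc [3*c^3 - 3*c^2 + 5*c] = 9*c^2 - 6*c + 5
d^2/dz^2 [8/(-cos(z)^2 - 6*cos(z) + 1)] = 4*(8*sin(z)^4 - 84*sin(z)^2 - 33*cos(z) + 9*cos(3*z) - 72)/(-sin(z)^2 + 6*cos(z))^3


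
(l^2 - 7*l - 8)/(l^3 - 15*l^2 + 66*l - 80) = (l + 1)/(l^2 - 7*l + 10)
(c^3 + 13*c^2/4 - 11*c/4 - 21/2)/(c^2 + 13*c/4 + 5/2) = (4*c^2 + 5*c - 21)/(4*c + 5)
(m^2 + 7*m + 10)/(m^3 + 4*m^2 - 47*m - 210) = (m + 2)/(m^2 - m - 42)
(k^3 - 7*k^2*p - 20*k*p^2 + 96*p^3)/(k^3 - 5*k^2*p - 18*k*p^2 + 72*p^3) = (-k + 8*p)/(-k + 6*p)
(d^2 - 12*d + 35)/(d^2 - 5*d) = (d - 7)/d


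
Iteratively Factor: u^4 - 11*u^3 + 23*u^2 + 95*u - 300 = (u - 4)*(u^3 - 7*u^2 - 5*u + 75) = (u - 5)*(u - 4)*(u^2 - 2*u - 15) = (u - 5)*(u - 4)*(u + 3)*(u - 5)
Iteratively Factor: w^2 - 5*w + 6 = (w - 3)*(w - 2)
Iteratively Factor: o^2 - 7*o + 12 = (o - 4)*(o - 3)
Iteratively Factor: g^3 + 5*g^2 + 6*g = (g + 3)*(g^2 + 2*g) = g*(g + 3)*(g + 2)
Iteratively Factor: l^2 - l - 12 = (l + 3)*(l - 4)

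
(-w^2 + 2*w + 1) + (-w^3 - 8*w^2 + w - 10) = -w^3 - 9*w^2 + 3*w - 9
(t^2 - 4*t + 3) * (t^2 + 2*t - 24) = t^4 - 2*t^3 - 29*t^2 + 102*t - 72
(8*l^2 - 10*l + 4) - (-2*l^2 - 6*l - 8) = 10*l^2 - 4*l + 12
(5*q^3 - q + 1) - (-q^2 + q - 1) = 5*q^3 + q^2 - 2*q + 2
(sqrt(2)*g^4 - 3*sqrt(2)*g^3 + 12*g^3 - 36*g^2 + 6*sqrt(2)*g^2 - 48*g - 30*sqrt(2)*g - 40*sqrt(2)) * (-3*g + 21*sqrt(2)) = -3*sqrt(2)*g^5 + 6*g^4 + 9*sqrt(2)*g^4 - 18*g^3 + 234*sqrt(2)*g^3 - 666*sqrt(2)*g^2 + 396*g^2 - 1260*g - 888*sqrt(2)*g - 1680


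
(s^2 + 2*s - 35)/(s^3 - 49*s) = (s - 5)/(s*(s - 7))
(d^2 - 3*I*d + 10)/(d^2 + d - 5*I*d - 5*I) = (d + 2*I)/(d + 1)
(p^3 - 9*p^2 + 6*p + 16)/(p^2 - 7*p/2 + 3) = 2*(p^2 - 7*p - 8)/(2*p - 3)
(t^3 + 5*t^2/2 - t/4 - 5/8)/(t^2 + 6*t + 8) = (8*t^3 + 20*t^2 - 2*t - 5)/(8*(t^2 + 6*t + 8))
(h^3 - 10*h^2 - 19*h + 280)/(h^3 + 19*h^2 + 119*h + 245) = (h^2 - 15*h + 56)/(h^2 + 14*h + 49)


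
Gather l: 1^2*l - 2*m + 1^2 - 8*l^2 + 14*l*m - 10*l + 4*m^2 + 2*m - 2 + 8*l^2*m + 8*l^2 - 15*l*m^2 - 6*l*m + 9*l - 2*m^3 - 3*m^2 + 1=8*l^2*m + l*(-15*m^2 + 8*m) - 2*m^3 + m^2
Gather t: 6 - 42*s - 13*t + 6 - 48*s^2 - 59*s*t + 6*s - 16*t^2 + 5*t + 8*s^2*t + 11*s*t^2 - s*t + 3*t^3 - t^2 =-48*s^2 - 36*s + 3*t^3 + t^2*(11*s - 17) + t*(8*s^2 - 60*s - 8) + 12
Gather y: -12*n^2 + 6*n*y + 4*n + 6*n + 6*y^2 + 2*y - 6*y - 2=-12*n^2 + 10*n + 6*y^2 + y*(6*n - 4) - 2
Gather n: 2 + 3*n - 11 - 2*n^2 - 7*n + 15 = -2*n^2 - 4*n + 6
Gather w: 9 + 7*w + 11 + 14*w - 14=21*w + 6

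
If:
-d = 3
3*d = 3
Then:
No Solution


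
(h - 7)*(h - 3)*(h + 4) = h^3 - 6*h^2 - 19*h + 84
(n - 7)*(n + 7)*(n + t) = n^3 + n^2*t - 49*n - 49*t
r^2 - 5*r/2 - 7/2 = (r - 7/2)*(r + 1)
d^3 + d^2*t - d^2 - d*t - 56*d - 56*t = (d - 8)*(d + 7)*(d + t)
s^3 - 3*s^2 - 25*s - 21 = (s - 7)*(s + 1)*(s + 3)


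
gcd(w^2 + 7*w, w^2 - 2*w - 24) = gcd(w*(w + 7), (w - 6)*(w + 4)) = 1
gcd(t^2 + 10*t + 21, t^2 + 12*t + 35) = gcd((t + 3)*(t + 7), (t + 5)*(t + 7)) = t + 7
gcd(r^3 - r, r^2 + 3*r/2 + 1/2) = r + 1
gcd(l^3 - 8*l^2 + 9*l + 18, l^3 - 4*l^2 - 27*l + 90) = l^2 - 9*l + 18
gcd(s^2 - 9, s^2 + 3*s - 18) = s - 3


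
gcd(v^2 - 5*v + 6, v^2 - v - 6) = v - 3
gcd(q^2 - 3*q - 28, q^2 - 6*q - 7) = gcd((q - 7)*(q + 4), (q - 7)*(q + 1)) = q - 7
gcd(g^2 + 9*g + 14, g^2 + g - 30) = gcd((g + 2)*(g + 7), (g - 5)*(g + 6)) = 1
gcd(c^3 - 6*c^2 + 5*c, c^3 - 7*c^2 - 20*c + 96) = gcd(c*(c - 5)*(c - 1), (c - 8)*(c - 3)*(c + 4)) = 1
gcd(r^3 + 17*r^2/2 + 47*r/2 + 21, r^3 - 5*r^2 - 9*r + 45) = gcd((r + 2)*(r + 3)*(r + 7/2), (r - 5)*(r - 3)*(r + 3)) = r + 3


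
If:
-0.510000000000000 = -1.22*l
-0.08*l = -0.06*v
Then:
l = 0.42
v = 0.56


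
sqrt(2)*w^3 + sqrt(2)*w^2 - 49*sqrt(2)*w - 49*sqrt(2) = (w - 7)*(w + 7)*(sqrt(2)*w + sqrt(2))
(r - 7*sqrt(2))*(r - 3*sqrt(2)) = r^2 - 10*sqrt(2)*r + 42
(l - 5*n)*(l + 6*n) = l^2 + l*n - 30*n^2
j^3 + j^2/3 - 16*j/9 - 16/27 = (j - 4/3)*(j + 1/3)*(j + 4/3)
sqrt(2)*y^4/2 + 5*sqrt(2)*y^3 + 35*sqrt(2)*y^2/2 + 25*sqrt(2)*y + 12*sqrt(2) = (y + 2)*(y + 3)*(y + 4)*(sqrt(2)*y/2 + sqrt(2)/2)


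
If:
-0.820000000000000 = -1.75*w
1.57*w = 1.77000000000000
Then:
No Solution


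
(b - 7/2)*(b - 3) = b^2 - 13*b/2 + 21/2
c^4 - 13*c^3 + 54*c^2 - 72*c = c*(c - 6)*(c - 4)*(c - 3)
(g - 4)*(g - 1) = g^2 - 5*g + 4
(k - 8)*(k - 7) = k^2 - 15*k + 56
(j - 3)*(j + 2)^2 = j^3 + j^2 - 8*j - 12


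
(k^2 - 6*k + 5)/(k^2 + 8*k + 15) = (k^2 - 6*k + 5)/(k^2 + 8*k + 15)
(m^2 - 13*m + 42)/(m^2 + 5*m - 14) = (m^2 - 13*m + 42)/(m^2 + 5*m - 14)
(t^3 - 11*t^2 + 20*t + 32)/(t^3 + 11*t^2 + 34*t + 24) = (t^2 - 12*t + 32)/(t^2 + 10*t + 24)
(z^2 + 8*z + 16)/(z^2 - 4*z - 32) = (z + 4)/(z - 8)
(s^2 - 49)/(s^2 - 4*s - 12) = (49 - s^2)/(-s^2 + 4*s + 12)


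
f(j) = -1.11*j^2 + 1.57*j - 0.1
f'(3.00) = -5.09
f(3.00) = -5.38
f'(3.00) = -5.09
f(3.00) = -5.38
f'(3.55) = -6.31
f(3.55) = -8.52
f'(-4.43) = 11.40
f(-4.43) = -28.84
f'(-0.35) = 2.35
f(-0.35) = -0.79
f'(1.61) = -2.00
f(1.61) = -0.45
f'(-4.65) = 11.89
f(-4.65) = -31.40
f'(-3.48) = 9.30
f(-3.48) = -19.01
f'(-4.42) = 11.38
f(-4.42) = -28.72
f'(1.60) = -1.98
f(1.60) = -0.43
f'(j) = 1.57 - 2.22*j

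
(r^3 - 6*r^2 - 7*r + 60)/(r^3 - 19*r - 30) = (r - 4)/(r + 2)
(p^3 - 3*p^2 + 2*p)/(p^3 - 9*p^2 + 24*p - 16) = p*(p - 2)/(p^2 - 8*p + 16)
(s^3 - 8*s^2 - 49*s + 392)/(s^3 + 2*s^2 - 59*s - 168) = (s - 7)/(s + 3)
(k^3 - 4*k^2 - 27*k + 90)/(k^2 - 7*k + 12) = (k^2 - k - 30)/(k - 4)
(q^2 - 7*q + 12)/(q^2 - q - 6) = (q - 4)/(q + 2)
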